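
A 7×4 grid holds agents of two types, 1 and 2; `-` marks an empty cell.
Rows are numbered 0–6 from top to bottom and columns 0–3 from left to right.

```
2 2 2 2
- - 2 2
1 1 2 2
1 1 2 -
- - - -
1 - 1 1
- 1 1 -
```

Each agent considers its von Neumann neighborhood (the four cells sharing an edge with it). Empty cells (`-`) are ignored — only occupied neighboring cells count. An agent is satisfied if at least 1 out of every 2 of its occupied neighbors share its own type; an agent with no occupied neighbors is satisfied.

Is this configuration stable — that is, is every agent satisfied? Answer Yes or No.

Yes

(0,0)2 1/1 satisfied
(0,1)2 2/2 satisfied
(0,2)2 3/3 satisfied
(0,3)2 2/2 satisfied
(1,2)2 3/3 satisfied
(1,3)2 3/3 satisfied
(2,0)1 2/2 satisfied
(2,1)1 2/3 satisfied
(2,2)2 3/4 satisfied
(2,3)2 2/2 satisfied
(3,0)1 2/2 satisfied
(3,1)1 2/3 satisfied
(3,2)2 1/2 satisfied
(5,0)1 0/0 satisfied
(5,2)1 2/2 satisfied
(5,3)1 1/1 satisfied
(6,1)1 1/1 satisfied
(6,2)1 2/2 satisfied
All meet the threshold, so the configuration is stable.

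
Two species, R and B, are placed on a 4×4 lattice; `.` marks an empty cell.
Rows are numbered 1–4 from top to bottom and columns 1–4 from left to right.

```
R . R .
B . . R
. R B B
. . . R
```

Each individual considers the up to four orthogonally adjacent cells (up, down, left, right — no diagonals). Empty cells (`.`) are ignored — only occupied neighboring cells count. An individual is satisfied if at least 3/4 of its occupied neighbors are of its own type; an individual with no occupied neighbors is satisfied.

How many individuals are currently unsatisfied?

(1,1)R 0/1 unhappy
(1,3)R 0/0 ok
(2,1)B 0/1 unhappy
(2,4)R 0/1 unhappy
(3,2)R 0/1 unhappy
(3,3)B 1/2 unhappy
(3,4)B 1/3 unhappy
(4,4)R 0/1 unhappy
Unsatisfied: (1,1), (2,1), (2,4), (3,2), (3,3), (3,4), (4,4) — 7 in total.

7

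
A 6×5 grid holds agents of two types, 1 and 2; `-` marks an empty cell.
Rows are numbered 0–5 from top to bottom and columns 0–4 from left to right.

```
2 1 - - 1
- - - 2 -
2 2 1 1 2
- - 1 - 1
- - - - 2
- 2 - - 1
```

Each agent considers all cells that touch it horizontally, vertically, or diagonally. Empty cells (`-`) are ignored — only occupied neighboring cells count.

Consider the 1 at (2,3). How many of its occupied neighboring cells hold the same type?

3

Occupied neighbors of (2,3): (1,3)=2, (2,2)=1, (2,4)=2, (3,2)=1, (3,4)=1.
Same type (1): 3 of 5.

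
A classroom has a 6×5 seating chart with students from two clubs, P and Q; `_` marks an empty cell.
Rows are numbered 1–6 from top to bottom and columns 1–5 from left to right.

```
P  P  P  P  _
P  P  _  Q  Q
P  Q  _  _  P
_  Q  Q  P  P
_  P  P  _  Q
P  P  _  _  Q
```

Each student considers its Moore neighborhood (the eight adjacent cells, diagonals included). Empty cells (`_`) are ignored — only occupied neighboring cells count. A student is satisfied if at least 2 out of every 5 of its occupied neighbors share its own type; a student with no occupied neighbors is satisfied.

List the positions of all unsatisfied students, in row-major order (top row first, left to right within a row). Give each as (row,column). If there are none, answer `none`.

(1,4), (2,4), (2,5), (5,5)

Row 1: (1,1)P 3/3 ✓ · (1,2)P 4/4 ✓ · (1,3)P 3/4 ✓ · (1,4)P 1/3 ✗
Row 2: (2,1)P 4/5 ✓ · (2,2)P 5/6 ✓ · (2,4)Q 1/4 ✗ · (2,5)Q 1/3 ✗
Row 3: (3,1)P 2/4 ✓ · (3,2)Q 2/5 ✓ · (3,5)P 2/4 ✓
Row 4: (4,2)Q 2/5 ✓ · (4,3)Q 2/5 ✓ · (4,4)P 3/5 ✓ · (4,5)P 2/3 ✓
Row 5: (5,2)P 3/5 ✓ · (5,3)P 3/5 ✓ · (5,5)Q 1/3 ✗
Row 6: (6,1)P 2/2 ✓ · (6,2)P 3/3 ✓ · (6,5)Q 1/1 ✓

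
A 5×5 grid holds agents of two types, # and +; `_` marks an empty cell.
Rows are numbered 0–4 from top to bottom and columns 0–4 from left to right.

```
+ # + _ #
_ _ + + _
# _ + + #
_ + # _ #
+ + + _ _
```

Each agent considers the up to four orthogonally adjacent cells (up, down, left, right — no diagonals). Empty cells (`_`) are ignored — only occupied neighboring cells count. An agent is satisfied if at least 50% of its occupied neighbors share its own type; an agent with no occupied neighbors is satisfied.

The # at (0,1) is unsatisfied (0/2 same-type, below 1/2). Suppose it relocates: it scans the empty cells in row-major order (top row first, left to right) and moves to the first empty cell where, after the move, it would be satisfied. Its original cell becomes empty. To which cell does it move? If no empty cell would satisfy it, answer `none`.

Vacating (0,1). Empty cells in order:
  (0,3): 1/3 same-type → still unsatisfied.
  (1,0): 1/2 same-type → satisfied — stop here.

(1,0)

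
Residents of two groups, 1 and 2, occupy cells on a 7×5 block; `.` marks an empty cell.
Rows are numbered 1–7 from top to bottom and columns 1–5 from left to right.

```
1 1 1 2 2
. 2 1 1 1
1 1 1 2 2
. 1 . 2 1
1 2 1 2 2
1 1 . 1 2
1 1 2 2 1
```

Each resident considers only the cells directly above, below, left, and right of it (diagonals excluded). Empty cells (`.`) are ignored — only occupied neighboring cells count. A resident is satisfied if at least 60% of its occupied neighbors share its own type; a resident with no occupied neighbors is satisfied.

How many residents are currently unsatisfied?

(1,1)1 1/1 ok
(1,2)1 2/3 ok
(1,3)1 2/3 ok
(1,4)2 1/3 unhappy
(1,5)2 1/2 unhappy
(2,2)2 0/3 unhappy
(2,3)1 3/4 ok
(2,4)1 2/4 unhappy
(2,5)1 1/3 unhappy
(3,1)1 1/1 ok
(3,2)1 3/4 ok
(3,3)1 2/3 ok
(3,4)2 2/4 unhappy
(3,5)2 1/3 unhappy
(4,2)1 1/2 unhappy
(4,4)2 2/3 ok
(4,5)1 0/3 unhappy
(5,1)1 1/2 unhappy
(5,2)2 0/4 unhappy
(5,3)1 0/2 unhappy
(5,4)2 2/4 unhappy
(5,5)2 2/3 ok
(6,1)1 3/3 ok
(6,2)1 2/3 ok
(6,4)1 0/3 unhappy
(6,5)2 1/3 unhappy
(7,1)1 2/2 ok
(7,2)1 2/3 ok
(7,3)2 1/2 unhappy
(7,4)2 1/3 unhappy
(7,5)1 0/2 unhappy
Unsatisfied: (1,4), (1,5), (2,2), (2,4), (2,5), (3,4), (3,5), (4,2), (4,5), (5,1), (5,2), (5,3), (5,4), (6,4), (6,5), (7,3), (7,4), (7,5) — 18 in total.

18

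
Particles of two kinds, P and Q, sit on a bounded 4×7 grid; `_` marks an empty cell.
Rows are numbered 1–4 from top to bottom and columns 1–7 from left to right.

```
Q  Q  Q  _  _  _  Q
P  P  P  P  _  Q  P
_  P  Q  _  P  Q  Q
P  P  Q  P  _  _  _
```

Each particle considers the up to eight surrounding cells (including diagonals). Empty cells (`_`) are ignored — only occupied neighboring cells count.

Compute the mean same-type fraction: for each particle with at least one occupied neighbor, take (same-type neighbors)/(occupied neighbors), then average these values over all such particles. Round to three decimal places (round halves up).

0.454

Row 1: (1,1)Q 1/3 · (1,2)Q 2/5 · (1,3)Q 1/4 · (1,7)Q 1/2
Row 2: (2,1)P 2/4 · (2,2)P 3/7 · (2,3)P 3/6 · (2,4)P 2/4 · (2,6)Q 3/5 · (2,7)P 0/4
Row 3: (3,2)P 5/7 · (3,3)Q 1/7 · (3,5)P 2/4 · (3,6)Q 2/4 · (3,7)Q 2/3
Row 4: (4,1)P 2/2 · (4,2)P 2/4 · (4,3)Q 1/4 · (4,4)P 1/3
Sum over 19 particles: 1/3 + 2/5 + 1/4 + 1/2 + 2/4 + 3/7 + 3/6 + 2/4 + 3/5 + 0/4 + 5/7 + 1/7 + 2/4 + 2/4 + 2/3 + 2/2 + 2/4 + 1/4 + 1/3 = 181/21; mean = 181/21 ÷ 19 = 181/399 = 0.453634… → 0.454.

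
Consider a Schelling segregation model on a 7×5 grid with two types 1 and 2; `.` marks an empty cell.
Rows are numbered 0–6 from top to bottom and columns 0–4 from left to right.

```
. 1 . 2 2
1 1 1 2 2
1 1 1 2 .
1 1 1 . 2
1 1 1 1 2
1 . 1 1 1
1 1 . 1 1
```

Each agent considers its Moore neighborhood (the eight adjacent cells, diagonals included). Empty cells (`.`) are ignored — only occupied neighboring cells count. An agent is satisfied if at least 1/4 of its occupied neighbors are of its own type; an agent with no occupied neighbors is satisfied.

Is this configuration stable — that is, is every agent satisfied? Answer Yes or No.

Yes

Row 0: (0,1)1 3/3 ok · (0,3)2 3/4 ok · (0,4)2 3/3 ok
Row 1: (1,0)1 4/4 ok · (1,1)1 6/6 ok · (1,2)1 4/7 ok · (1,3)2 4/6 ok · (1,4)2 4/4 ok
Row 2: (2,0)1 5/5 ok · (2,1)1 8/8 ok · (2,2)1 5/7 ok · (2,3)2 3/6 ok
Row 3: (3,0)1 5/5 ok · (3,1)1 8/8 ok · (3,2)1 6/7 ok · (3,4)2 2/3 ok
Row 4: (4,0)1 4/4 ok · (4,1)1 7/7 ok · (4,2)1 6/6 ok · (4,3)1 5/7 ok · (4,4)2 1/4 ok
Row 5: (5,0)1 4/4 ok · (5,2)1 6/6 ok · (5,3)1 6/7 ok · (5,4)1 4/5 ok
Row 6: (6,0)1 2/2 ok · (6,1)1 3/3 ok · (6,3)1 4/4 ok · (6,4)1 3/3 ok
All meet the threshold, so the configuration is stable.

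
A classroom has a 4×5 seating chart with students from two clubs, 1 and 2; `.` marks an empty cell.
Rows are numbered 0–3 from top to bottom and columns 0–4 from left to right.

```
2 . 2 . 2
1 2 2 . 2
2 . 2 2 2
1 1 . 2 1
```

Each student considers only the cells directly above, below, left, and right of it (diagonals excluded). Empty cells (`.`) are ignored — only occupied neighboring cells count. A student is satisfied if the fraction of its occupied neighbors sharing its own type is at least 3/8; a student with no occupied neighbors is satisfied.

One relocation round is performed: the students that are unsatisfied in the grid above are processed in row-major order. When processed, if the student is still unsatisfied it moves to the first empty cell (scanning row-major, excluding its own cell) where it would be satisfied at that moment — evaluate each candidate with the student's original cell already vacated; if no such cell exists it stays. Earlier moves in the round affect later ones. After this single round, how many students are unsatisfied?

Initially unsatisfied (in order): (0,0), (1,0), (2,0), (3,4).
  (0,0) → (0,1).
  (1,0): no empty cell satisfies it; stays.
  (2,0) → (0,0).
  (3,4) → (2,0).
Resulting grid:
2 2 2 . 2
1 2 2 . 2
1 . 2 2 2
1 1 . 2 .
Unsatisfied now: (1,0).

1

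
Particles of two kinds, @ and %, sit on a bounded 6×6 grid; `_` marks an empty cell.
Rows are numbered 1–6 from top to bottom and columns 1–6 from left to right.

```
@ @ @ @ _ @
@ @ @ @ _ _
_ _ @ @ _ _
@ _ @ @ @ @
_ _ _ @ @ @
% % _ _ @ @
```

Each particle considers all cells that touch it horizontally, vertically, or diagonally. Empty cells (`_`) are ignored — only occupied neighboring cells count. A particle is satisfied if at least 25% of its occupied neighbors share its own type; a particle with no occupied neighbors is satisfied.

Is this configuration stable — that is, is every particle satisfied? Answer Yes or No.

Yes

(1,1)@ 3/3 ✓
(1,2)@ 5/5 ✓
(1,3)@ 5/5 ✓
(1,4)@ 3/3 ✓
(1,6)@ 0/0 ✓
(2,1)@ 3/3 ✓
(2,2)@ 6/6 ✓
(2,3)@ 7/7 ✓
(2,4)@ 5/5 ✓
(3,3)@ 6/6 ✓
(3,4)@ 6/6 ✓
(4,1)@ 0/0 ✓
(4,3)@ 4/4 ✓
(4,4)@ 6/6 ✓
(4,5)@ 6/6 ✓
(4,6)@ 3/3 ✓
(5,4)@ 5/5 ✓
(5,5)@ 7/7 ✓
(5,6)@ 5/5 ✓
(6,1)% 1/1 ✓
(6,2)% 1/1 ✓
(6,5)@ 4/4 ✓
(6,6)@ 3/3 ✓
All meet the threshold, so the configuration is stable.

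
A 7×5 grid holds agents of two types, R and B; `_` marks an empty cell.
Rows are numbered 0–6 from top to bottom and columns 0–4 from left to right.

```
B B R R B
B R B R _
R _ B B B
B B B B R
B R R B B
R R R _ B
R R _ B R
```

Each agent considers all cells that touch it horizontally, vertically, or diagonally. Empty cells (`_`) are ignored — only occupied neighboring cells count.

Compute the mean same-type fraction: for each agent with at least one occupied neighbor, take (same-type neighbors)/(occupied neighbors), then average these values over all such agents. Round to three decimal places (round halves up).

0.537

Row 0: (0,0)B 2/3 · (0,1)B 3/5 · (0,2)R 3/5 · (0,3)R 2/4 · (0,4)B 0/2
Row 1: (1,0)B 2/4 · (1,1)R 2/7 · (1,2)B 3/7 · (1,3)R 2/7
Row 2: (2,0)R 1/4 · (2,2)B 5/7 · (2,3)B 5/7 · (2,4)B 2/4
Row 3: (3,0)B 2/4 · (3,1)B 4/7 · (3,2)B 5/7 · (3,3)B 6/8 · (3,4)R 0/5
Row 4: (4,0)B 2/5 · (4,1)R 4/8 · (4,2)R 3/7 · (4,3)B 4/7 · (4,4)B 3/4
Row 5: (5,0)R 4/5 · (5,1)R 6/7 · (5,2)R 4/6 · (5,4)B 3/4
Row 6: (6,0)R 3/3 · (6,1)R 4/4 · (6,3)B 1/3 · (6,4)R 0/2
Sum over 31 agents: 2/3 + 3/5 + 3/5 + 2/4 + 0/2 + 2/4 + 2/7 + 3/7 + 2/7 + 1/4 + 5/7 + 5/7 + 2/4 + 2/4 + 4/7 + 5/7 + 6/8 + 0/5 + 2/5 + 4/8 + 3/7 + 4/7 + 3/4 + 4/5 + 6/7 + 4/6 + 3/4 + 3/3 + 4/4 + 1/3 + 0/2 = 1747/105; mean = 1747/105 ÷ 31 = 1747/3255 = 0.536712… → 0.537.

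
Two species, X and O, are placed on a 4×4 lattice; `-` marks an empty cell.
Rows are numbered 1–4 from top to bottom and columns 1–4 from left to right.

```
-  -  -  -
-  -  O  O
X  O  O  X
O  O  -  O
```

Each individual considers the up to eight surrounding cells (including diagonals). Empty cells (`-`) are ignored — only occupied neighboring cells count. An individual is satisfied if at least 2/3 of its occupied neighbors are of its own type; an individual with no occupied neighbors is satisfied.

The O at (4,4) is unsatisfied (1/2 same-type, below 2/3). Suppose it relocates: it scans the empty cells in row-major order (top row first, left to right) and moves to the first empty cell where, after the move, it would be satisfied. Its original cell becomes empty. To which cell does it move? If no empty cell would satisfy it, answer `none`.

Vacating (4,4). Empty cells in order:
  (1,1): 0/0 same-type → satisfied — stop here.

(1,1)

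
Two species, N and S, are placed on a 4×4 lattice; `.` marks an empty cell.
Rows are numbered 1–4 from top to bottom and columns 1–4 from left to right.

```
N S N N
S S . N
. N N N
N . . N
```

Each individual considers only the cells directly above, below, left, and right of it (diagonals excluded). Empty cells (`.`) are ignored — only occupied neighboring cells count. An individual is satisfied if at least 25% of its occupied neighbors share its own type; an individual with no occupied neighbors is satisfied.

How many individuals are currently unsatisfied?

1

Row 1: (1,1)N 0/2 ✗ · (1,2)S 1/3 ✓ · (1,3)N 1/2 ✓ · (1,4)N 2/2 ✓
Row 2: (2,1)S 1/2 ✓ · (2,2)S 2/3 ✓ · (2,4)N 2/2 ✓
Row 3: (3,2)N 1/2 ✓ · (3,3)N 2/2 ✓ · (3,4)N 3/3 ✓
Row 4: (4,1)N 0/0 ✓ · (4,4)N 1/1 ✓
Unsatisfied: (1,1) — 1 in total.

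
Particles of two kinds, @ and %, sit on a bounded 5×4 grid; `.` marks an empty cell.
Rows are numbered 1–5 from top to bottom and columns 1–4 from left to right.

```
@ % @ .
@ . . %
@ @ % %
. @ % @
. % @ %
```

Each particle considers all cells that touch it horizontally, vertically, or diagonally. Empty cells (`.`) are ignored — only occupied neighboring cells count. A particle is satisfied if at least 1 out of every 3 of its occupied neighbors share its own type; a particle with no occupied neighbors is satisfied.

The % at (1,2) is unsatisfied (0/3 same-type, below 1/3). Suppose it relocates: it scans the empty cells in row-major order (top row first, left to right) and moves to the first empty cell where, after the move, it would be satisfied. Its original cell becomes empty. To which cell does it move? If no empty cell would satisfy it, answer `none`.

(1,4)

Vacating (1,2). Empty cells in order:
  (1,4): 1/2 same-type → satisfied — stop here.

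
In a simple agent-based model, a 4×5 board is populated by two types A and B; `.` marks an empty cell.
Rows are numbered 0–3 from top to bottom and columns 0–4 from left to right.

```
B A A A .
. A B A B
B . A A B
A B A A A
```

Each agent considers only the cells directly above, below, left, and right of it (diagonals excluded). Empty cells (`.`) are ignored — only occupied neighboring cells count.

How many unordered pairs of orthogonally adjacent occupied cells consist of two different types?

11

Scan each occupied cell's neighbors to the right and below so each pair is counted once.
From row 0: 2 unlike of 6 pairs (running 2/6).
From row 1: 4 unlike of 6 pairs (running 6/12).
From row 2: 3 unlike of 6 pairs (running 9/18).
From row 3: 2 unlike of 4 pairs (running 11/22).
Total adjacent occupied pairs: 22; unlike-type pairs: 11.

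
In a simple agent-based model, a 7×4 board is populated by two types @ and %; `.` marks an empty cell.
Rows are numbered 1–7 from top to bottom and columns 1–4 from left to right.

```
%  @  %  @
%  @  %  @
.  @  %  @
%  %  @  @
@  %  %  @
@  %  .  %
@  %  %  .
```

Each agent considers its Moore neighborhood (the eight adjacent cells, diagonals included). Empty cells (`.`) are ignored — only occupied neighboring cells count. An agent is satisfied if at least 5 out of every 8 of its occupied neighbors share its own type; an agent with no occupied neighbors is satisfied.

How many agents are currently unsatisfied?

23

(1,1)% 1/3 ✗
(1,2)@ 1/5 ✗
(1,3)% 1/5 ✗
(1,4)@ 1/3 ✗
(2,1)% 1/4 ✗
(2,2)@ 2/7 ✗
(2,3)% 2/8 ✗
(2,4)@ 2/5 ✗
(3,2)@ 2/7 ✗
(3,3)% 2/8 ✗
(3,4)@ 3/5 ✗
(4,1)% 2/4 ✗
(4,2)% 4/7 ✗
(4,3)@ 4/8 ✗
(4,4)@ 3/5 ✗
(5,1)@ 1/5 ✗
(5,2)% 4/7 ✗
(5,3)% 4/7 ✗
(5,4)@ 2/4 ✗
(6,1)@ 2/5 ✗
(6,2)% 4/7 ✗
(6,4)% 2/3 ✓
(7,1)@ 1/3 ✗
(7,2)% 2/4 ✗
(7,3)% 3/3 ✓
Unsatisfied: (1,1), (1,2), (1,3), (1,4), (2,1), (2,2), (2,3), (2,4), (3,2), (3,3), (3,4), (4,1), (4,2), (4,3), (4,4), (5,1), (5,2), (5,3), (5,4), (6,1), (6,2), (7,1), (7,2) — 23 in total.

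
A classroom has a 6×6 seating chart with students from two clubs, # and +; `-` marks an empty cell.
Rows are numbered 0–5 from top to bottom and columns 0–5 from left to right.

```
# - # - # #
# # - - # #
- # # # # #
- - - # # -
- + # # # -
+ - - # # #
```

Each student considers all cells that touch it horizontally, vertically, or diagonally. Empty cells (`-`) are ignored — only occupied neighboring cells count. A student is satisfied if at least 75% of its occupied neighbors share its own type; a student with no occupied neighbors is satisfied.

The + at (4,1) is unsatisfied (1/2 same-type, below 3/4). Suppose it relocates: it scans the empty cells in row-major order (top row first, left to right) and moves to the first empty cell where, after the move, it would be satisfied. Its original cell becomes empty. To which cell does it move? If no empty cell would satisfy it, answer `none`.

(4,0)

Vacating (4,1). Empty cells in order:
  (0,1): 0/4 same-type → still unsatisfied.
  (0,3): 0/3 same-type → still unsatisfied.
  (1,2): 0/5 same-type → still unsatisfied.
  (1,3): 0/6 same-type → still unsatisfied.
  (2,0): 0/3 same-type → still unsatisfied.
  (3,0): 0/1 same-type → still unsatisfied.
  (3,1): 0/3 same-type → still unsatisfied.
  (3,2): 0/6 same-type → still unsatisfied.
  (3,5): 0/4 same-type → still unsatisfied.
  (4,0): 1/1 same-type → satisfied — stop here.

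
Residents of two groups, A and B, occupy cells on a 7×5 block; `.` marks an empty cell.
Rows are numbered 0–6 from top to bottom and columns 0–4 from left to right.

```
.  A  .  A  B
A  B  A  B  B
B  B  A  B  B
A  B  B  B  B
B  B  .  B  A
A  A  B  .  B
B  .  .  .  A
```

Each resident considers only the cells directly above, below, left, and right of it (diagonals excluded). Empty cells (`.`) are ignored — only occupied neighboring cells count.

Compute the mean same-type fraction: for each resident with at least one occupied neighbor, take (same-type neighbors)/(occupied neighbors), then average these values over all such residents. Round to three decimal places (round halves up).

0.390

Row 0: (0,1)A 0/1 · (0,3)A 0/2 · (0,4)B 1/2
Row 1: (1,0)A 0/2 · (1,1)B 1/4 · (1,2)A 1/3 · (1,3)B 2/4 · (1,4)B 3/3
Row 2: (2,0)B 1/3 · (2,1)B 3/4 · (2,2)A 1/4 · (2,3)B 3/4 · (2,4)B 3/3
Row 3: (3,0)A 0/3 · (3,1)B 3/4 · (3,2)B 2/3 · (3,3)B 4/4 · (3,4)B 2/3
Row 4: (4,0)B 1/3 · (4,1)B 2/3 · (4,3)B 1/2 · (4,4)A 0/3
Row 5: (5,0)A 1/3 · (5,1)A 1/3 · (5,2)B 0/1 · (5,4)B 0/2
Row 6: (6,0)B 0/1 · (6,4)A 0/1
Sum over 28 residents: 0/1 + 0/2 + 1/2 + 0/2 + 1/4 + 1/3 + 2/4 + 3/3 + 1/3 + 3/4 + 1/4 + 3/4 + 3/3 + 0/3 + 3/4 + 2/3 + 4/4 + 2/3 + 1/3 + 2/3 + 1/2 + 0/3 + 1/3 + 1/3 + 0/1 + 0/2 + 0/1 + 0/1 = 131/12; mean = 131/12 ÷ 28 = 131/336 = 0.389880… → 0.390.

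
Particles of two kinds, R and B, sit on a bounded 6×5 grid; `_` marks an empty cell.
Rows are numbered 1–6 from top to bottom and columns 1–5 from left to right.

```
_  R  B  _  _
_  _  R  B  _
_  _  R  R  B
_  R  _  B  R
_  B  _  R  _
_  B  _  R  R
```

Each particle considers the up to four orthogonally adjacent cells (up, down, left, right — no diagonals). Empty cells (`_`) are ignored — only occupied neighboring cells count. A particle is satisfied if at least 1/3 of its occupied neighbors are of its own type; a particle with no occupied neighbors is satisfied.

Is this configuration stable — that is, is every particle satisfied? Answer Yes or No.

(1,2)R 0/1 not
(1,3)B 0/2 not
(2,3)R 1/3 satisfied
(2,4)B 0/2 not
(3,3)R 2/2 satisfied
(3,4)R 1/4 not
(3,5)B 0/2 not
(4,2)R 0/1 not
(4,4)B 0/3 not
(4,5)R 0/2 not
(5,2)B 1/2 satisfied
(5,4)R 1/2 satisfied
(6,2)B 1/1 satisfied
(6,4)R 2/2 satisfied
(6,5)R 1/1 satisfied
For instance (1,2) has only 0/1 same-type neighbors, below 1/3.

No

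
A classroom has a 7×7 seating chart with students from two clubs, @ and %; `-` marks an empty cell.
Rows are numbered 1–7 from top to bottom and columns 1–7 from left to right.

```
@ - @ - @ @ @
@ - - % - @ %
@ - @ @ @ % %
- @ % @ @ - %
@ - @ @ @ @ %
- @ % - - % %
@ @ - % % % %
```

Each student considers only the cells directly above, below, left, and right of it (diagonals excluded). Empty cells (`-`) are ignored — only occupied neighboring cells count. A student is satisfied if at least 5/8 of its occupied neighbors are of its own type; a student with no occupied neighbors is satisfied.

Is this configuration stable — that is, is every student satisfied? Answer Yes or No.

No

(1,1)@ 1/1 ✓
(1,3)@ 0/0 ✓
(1,5)@ 1/1 ✓
(1,6)@ 3/3 ✓
(1,7)@ 1/2 ✗
(2,1)@ 2/2 ✓
(2,4)% 0/1 ✗
(2,6)@ 1/3 ✗
(2,7)% 1/3 ✗
(3,1)@ 1/1 ✓
(3,3)@ 1/2 ✗
(3,4)@ 3/4 ✓
(3,5)@ 2/3 ✓
(3,6)% 1/3 ✗
(3,7)% 3/3 ✓
(4,2)@ 0/1 ✗
(4,3)% 0/4 ✗
(4,4)@ 3/4 ✓
(4,5)@ 3/3 ✓
(4,7)% 2/2 ✓
(5,1)@ 0/0 ✓
(5,3)@ 1/3 ✗
(5,4)@ 3/3 ✓
(5,5)@ 3/3 ✓
(5,6)@ 1/3 ✗
(5,7)% 2/3 ✓
(6,2)@ 1/2 ✗
(6,3)% 0/2 ✗
(6,6)% 2/3 ✓
(6,7)% 3/3 ✓
(7,1)@ 1/1 ✓
(7,2)@ 2/2 ✓
(7,4)% 1/1 ✓
(7,5)% 2/2 ✓
(7,6)% 3/3 ✓
(7,7)% 2/2 ✓
For instance (1,7) has only 1/2 same-type neighbors, below 5/8.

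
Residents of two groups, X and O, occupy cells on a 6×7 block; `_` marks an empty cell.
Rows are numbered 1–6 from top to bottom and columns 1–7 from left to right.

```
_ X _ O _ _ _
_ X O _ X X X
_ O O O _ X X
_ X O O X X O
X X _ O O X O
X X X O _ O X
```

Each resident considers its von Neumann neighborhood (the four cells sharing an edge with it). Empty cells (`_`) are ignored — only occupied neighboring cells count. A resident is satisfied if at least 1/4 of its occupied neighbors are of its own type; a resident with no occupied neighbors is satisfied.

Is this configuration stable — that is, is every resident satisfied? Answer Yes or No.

No

Row 1: (1,2)X 1/1 ✓ · (1,4)O 0/0 ✓
Row 2: (2,2)X 1/3 ✓ · (2,3)O 1/2 ✓ · (2,5)X 1/1 ✓ · (2,6)X 3/3 ✓ · (2,7)X 2/2 ✓
Row 3: (3,2)O 1/3 ✓ · (3,3)O 4/4 ✓ · (3,4)O 2/2 ✓ · (3,6)X 3/3 ✓ · (3,7)X 2/3 ✓
Row 4: (4,2)X 1/3 ✓ · (4,3)O 2/3 ✓ · (4,4)O 3/4 ✓ · (4,5)X 1/3 ✓ · (4,6)X 3/4 ✓ · (4,7)O 1/3 ✓
Row 5: (5,1)X 2/2 ✓ · (5,2)X 3/3 ✓ · (5,4)O 3/3 ✓ · (5,5)O 1/3 ✓ · (5,6)X 1/4 ✓ · (5,7)O 1/3 ✓
Row 6: (6,1)X 2/2 ✓ · (6,2)X 3/3 ✓ · (6,3)X 1/2 ✓ · (6,4)O 1/2 ✓ · (6,6)O 0/2 ✗ · (6,7)X 0/2 ✗
For instance (6,6) has only 0/2 same-type neighbors, below 1/4.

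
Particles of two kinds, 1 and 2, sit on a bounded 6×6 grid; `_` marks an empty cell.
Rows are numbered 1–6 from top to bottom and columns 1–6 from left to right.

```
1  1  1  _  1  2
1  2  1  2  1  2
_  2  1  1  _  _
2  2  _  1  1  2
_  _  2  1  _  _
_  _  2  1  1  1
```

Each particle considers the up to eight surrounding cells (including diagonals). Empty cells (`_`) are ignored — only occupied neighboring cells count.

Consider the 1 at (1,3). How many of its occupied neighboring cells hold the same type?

Occupied neighbors of (1,3): (1,2)=1, (2,2)=2, (2,3)=1, (2,4)=2.
Same type (1): 2 of 4.

2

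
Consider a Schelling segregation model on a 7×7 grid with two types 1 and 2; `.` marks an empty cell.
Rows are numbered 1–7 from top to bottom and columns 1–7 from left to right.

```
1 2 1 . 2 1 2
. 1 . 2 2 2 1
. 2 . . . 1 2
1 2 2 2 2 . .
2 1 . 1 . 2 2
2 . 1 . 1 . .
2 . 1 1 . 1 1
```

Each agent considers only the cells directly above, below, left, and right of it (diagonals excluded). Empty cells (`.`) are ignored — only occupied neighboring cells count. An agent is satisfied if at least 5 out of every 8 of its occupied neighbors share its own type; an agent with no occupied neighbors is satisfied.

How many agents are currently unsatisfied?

(1,1)1 0/1 ✗
(1,2)2 0/3 ✗
(1,3)1 0/1 ✗
(1,5)2 1/2 ✗
(1,6)1 0/3 ✗
(1,7)2 0/2 ✗
(2,2)1 0/2 ✗
(2,4)2 1/1 ✓
(2,5)2 3/3 ✓
(2,6)2 1/4 ✗
(2,7)1 0/3 ✗
(3,2)2 1/2 ✗
(3,6)1 0/2 ✗
(3,7)2 0/2 ✗
(4,1)1 0/2 ✗
(4,2)2 2/4 ✗
(4,3)2 2/2 ✓
(4,4)2 2/3 ✓
(4,5)2 1/1 ✓
(5,1)2 1/3 ✗
(5,2)1 0/2 ✗
(5,4)1 0/1 ✗
(5,6)2 1/1 ✓
(5,7)2 1/1 ✓
(6,1)2 2/2 ✓
(6,3)1 1/1 ✓
(6,5)1 0/0 ✓
(7,1)2 1/1 ✓
(7,3)1 2/2 ✓
(7,4)1 1/1 ✓
(7,6)1 1/1 ✓
(7,7)1 1/1 ✓
Unsatisfied: (1,1), (1,2), (1,3), (1,5), (1,6), (1,7), (2,2), (2,6), (2,7), (3,2), (3,6), (3,7), (4,1), (4,2), (5,1), (5,2), (5,4) — 17 in total.

17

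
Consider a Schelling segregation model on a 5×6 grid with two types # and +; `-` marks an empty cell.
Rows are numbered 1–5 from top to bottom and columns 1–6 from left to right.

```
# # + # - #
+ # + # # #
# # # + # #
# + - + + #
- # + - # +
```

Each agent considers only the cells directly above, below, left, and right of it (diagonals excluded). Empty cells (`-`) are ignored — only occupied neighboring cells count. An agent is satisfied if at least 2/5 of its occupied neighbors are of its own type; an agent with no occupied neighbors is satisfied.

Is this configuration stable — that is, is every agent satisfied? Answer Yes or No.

Row 1: (1,1)# 1/2 ✓ · (1,2)# 2/3 ✓ · (1,3)+ 1/3 ✗ · (1,4)# 1/2 ✓ · (1,6)# 1/1 ✓
Row 2: (2,1)+ 0/3 ✗ · (2,2)# 2/4 ✓ · (2,3)+ 1/4 ✗ · (2,4)# 2/4 ✓ · (2,5)# 3/3 ✓ · (2,6)# 3/3 ✓
Row 3: (3,1)# 2/3 ✓ · (3,2)# 3/4 ✓ · (3,3)# 1/3 ✗ · (3,4)+ 1/4 ✗ · (3,5)# 2/4 ✓ · (3,6)# 3/3 ✓
Row 4: (4,1)# 1/2 ✓ · (4,2)+ 0/3 ✗ · (4,4)+ 2/2 ✓ · (4,5)+ 1/4 ✗ · (4,6)# 1/3 ✗
Row 5: (5,2)# 0/2 ✗ · (5,3)+ 0/1 ✗ · (5,5)# 0/2 ✗ · (5,6)+ 0/2 ✗
For instance (1,3) has only 1/3 same-type neighbors, below 2/5.

No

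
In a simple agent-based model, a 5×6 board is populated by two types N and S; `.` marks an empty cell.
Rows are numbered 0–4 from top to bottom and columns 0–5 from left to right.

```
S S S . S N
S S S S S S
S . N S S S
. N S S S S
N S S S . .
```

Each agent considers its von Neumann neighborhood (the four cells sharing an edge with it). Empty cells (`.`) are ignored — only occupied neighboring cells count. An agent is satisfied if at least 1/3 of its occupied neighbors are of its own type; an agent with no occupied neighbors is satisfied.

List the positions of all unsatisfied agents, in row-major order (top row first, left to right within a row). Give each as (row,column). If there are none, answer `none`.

(0,5), (2,2), (3,1), (4,0)

Row 0: (0,0)S 2/2 ok · (0,1)S 3/3 ok · (0,2)S 2/2 ok · (0,4)S 1/2 ok · (0,5)N 0/2 unhappy
Row 1: (1,0)S 3/3 ok · (1,1)S 3/3 ok · (1,2)S 3/4 ok · (1,3)S 3/3 ok · (1,4)S 4/4 ok · (1,5)S 2/3 ok
Row 2: (2,0)S 1/1 ok · (2,2)N 0/3 unhappy · (2,3)S 3/4 ok · (2,4)S 4/4 ok · (2,5)S 3/3 ok
Row 3: (3,1)N 0/2 unhappy · (3,2)S 2/4 ok · (3,3)S 4/4 ok · (3,4)S 3/3 ok · (3,5)S 2/2 ok
Row 4: (4,0)N 0/1 unhappy · (4,1)S 1/3 ok · (4,2)S 3/3 ok · (4,3)S 2/2 ok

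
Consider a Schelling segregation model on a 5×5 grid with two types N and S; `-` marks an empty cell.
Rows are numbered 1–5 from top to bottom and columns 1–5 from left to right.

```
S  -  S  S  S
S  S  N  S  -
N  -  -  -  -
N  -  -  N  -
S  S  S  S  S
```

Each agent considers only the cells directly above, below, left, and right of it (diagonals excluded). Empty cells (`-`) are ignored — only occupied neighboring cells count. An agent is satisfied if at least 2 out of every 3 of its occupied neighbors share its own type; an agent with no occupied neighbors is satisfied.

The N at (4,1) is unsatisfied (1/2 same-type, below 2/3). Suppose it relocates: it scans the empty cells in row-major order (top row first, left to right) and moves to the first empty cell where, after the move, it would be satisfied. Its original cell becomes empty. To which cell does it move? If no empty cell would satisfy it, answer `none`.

(3,3)

Vacating (4,1). Empty cells in order:
  (1,2): 0/3 same-type → still unsatisfied.
  (2,5): 0/2 same-type → still unsatisfied.
  (3,2): 1/2 same-type → still unsatisfied.
  (3,3): 1/1 same-type → satisfied — stop here.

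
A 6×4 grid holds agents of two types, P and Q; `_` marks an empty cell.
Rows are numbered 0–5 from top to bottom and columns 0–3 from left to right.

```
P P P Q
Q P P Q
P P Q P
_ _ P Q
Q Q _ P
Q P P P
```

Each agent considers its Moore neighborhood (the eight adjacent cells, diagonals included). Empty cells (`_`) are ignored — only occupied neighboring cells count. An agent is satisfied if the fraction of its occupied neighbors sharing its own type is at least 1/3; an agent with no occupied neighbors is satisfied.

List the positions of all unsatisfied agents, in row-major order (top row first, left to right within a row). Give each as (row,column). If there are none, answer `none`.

(0,0)P 2/3 ok
(0,1)P 4/5 ok
(0,2)P 3/5 ok
(0,3)Q 1/3 ok
(1,0)Q 0/5 unhappy
(1,1)P 6/8 ok
(1,2)P 5/8 ok
(1,3)Q 2/5 ok
(2,0)P 2/3 ok
(2,1)P 4/6 ok
(2,2)Q 2/7 unhappy
(2,3)P 2/5 ok
(3,2)P 3/6 ok
(3,3)Q 1/4 unhappy
(4,0)Q 2/3 ok
(4,1)Q 2/5 ok
(4,3)P 3/4 ok
(5,0)Q 2/3 ok
(5,1)P 1/4 unhappy
(5,2)P 3/4 ok
(5,3)P 2/2 ok

(1,0), (2,2), (3,3), (5,1)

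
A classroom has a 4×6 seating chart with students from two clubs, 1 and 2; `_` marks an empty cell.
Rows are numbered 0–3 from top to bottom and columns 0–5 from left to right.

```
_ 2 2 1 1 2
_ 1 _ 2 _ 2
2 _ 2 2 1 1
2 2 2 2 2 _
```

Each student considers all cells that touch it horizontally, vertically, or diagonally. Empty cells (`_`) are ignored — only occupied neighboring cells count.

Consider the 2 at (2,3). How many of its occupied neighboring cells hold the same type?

Occupied neighbors of (2,3): (1,3)=2, (2,2)=2, (2,4)=1, (3,2)=2, (3,3)=2, (3,4)=2.
Same type (2): 5 of 6.

5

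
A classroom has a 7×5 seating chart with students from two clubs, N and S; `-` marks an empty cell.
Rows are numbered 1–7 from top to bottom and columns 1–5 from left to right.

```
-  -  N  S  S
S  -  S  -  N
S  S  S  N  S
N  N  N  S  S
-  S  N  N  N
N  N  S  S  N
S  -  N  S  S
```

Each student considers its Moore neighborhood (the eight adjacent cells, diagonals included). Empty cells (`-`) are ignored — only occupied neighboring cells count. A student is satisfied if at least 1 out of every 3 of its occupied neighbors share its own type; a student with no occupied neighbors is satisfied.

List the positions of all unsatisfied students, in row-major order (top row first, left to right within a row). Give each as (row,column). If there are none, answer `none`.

(1,3), (2,5), (3,4), (4,1), (5,2), (7,1), (7,3)

Row 1: (1,3)N 0/2 ✗ · (1,4)S 2/4 ✓ · (1,5)S 1/2 ✓
Row 2: (2,1)S 2/2 ✓ · (2,3)S 3/5 ✓ · (2,5)N 1/4 ✗
Row 3: (3,1)S 2/4 ✓ · (3,2)S 4/7 ✓ · (3,3)S 3/6 ✓ · (3,4)N 2/7 ✗ · (3,5)S 2/4 ✓
Row 4: (4,1)N 1/4 ✗ · (4,2)N 3/7 ✓ · (4,3)N 4/8 ✓ · (4,4)S 3/8 ✓ · (4,5)S 2/5 ✓
Row 5: (5,2)S 1/7 ✗ · (5,3)N 4/8 ✓ · (5,4)N 4/8 ✓ · (5,5)N 2/5 ✓
Row 6: (6,1)N 1/3 ✓ · (6,2)N 3/6 ✓ · (6,3)S 3/7 ✓ · (6,4)S 3/8 ✓ · (6,5)N 2/5 ✓
Row 7: (7,1)S 0/2 ✗ · (7,3)N 1/4 ✗ · (7,4)S 3/5 ✓ · (7,5)S 2/3 ✓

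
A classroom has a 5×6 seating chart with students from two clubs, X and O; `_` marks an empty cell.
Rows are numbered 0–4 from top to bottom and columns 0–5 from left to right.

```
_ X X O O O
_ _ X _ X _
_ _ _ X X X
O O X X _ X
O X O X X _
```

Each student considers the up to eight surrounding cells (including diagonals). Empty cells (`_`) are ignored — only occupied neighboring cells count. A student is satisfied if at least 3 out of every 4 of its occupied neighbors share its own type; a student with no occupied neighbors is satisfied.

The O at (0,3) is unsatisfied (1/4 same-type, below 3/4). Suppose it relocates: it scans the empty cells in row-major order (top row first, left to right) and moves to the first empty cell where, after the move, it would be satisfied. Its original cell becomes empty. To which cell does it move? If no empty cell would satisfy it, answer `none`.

(2,0)

Vacating (0,3). Empty cells in order:
  (0,0): 0/1 same-type → still unsatisfied.
  (1,0): 0/1 same-type → still unsatisfied.
  (1,1): 0/3 same-type → still unsatisfied.
  (1,3): 1/6 same-type → still unsatisfied.
  (1,5): 2/5 same-type → still unsatisfied.
  (2,0): 2/2 same-type → satisfied — stop here.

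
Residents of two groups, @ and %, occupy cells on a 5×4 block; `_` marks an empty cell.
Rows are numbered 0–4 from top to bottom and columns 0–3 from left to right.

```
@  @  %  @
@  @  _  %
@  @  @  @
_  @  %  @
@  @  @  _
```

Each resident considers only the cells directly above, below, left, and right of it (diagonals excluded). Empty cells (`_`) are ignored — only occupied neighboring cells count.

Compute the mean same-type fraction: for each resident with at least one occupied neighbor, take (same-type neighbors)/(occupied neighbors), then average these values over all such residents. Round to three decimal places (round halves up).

Row 0: (0,0)@ 2/2 · (0,1)@ 2/3 · (0,2)% 0/2 · (0,3)@ 0/2
Row 1: (1,0)@ 3/3 · (1,1)@ 3/3 · (1,3)% 0/2
Row 2: (2,0)@ 2/2 · (2,1)@ 4/4 · (2,2)@ 2/3 · (2,3)@ 2/3
Row 3: (3,1)@ 2/3 · (3,2)% 0/4 · (3,3)@ 1/2
Row 4: (4,0)@ 1/1 · (4,1)@ 3/3 · (4,2)@ 1/2
Sum over 17 residents: 2/2 + 2/3 + 0/2 + 0/2 + 3/3 + 3/3 + 0/2 + 2/2 + 4/4 + 2/3 + 2/3 + 2/3 + 0/4 + 1/2 + 1/1 + 3/3 + 1/2 = 32/3; mean = 32/3 ÷ 17 = 32/51 = 0.627450… → 0.627.

0.627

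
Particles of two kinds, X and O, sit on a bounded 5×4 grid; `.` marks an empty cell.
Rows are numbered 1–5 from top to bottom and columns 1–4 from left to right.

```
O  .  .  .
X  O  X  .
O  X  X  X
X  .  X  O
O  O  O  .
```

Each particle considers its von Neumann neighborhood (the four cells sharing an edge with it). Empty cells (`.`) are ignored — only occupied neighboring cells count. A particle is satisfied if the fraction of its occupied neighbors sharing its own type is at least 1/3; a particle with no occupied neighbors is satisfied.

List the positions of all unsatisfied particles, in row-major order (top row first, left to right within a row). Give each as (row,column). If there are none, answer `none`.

(1,1), (2,1), (2,2), (3,1), (4,1), (4,4)

(1,1)O 0/1 ✗
(2,1)X 0/3 ✗
(2,2)O 0/3 ✗
(2,3)X 1/2 ✓
(3,1)O 0/3 ✗
(3,2)X 1/3 ✓
(3,3)X 4/4 ✓
(3,4)X 1/2 ✓
(4,1)X 0/2 ✗
(4,3)X 1/3 ✓
(4,4)O 0/2 ✗
(5,1)O 1/2 ✓
(5,2)O 2/2 ✓
(5,3)O 1/2 ✓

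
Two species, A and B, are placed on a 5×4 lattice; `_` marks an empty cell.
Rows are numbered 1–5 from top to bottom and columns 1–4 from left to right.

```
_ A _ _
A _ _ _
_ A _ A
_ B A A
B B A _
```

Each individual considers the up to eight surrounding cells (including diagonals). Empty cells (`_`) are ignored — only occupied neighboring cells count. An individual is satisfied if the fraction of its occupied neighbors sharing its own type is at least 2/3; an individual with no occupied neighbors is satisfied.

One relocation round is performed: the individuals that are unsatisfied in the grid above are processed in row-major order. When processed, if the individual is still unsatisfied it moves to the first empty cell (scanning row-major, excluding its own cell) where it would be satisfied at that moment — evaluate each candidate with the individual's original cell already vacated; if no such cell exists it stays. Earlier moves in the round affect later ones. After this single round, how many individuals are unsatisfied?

1

Initially unsatisfied (in order): (4,2), (5,2), (5,3).
  (4,2) → (1,4).
  (5,2): no empty cell satisfies it; stays.
  (5,3): now satisfied by earlier moves; stays.
Resulting grid:
_ A _ B
A _ _ _
_ A _ A
_ _ A A
B B A _
Unsatisfied now: (5,2).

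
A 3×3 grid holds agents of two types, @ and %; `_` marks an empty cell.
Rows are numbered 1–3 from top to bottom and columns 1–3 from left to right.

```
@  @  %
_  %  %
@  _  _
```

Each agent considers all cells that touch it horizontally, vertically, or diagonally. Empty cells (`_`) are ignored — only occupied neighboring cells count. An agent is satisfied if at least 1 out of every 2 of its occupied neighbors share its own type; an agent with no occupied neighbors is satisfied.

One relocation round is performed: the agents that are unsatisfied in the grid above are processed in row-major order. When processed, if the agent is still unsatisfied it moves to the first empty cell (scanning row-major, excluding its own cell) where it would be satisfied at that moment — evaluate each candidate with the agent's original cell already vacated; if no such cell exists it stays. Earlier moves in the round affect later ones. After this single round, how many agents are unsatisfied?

0

Initially unsatisfied (in order): (1,2), (2,2), (3,1).
  (1,2) → (2,1).
  (2,2) → (1,2).
  (3,1): now satisfied by earlier moves; stays.
Resulting grid:
@ % %
@ _ %
@ _ _
All satisfied now.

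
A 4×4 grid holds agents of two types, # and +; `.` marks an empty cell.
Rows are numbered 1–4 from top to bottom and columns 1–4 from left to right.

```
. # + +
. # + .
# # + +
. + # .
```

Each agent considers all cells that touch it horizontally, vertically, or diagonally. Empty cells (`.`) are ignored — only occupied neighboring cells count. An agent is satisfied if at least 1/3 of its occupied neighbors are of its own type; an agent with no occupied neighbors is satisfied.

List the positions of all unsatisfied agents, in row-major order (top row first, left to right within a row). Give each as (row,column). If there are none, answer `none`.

Row 1: (1,2)# 1/3 satisfied · (1,3)+ 2/4 satisfied · (1,4)+ 2/2 satisfied
Row 2: (2,2)# 3/6 satisfied · (2,3)+ 4/7 satisfied
Row 3: (3,1)# 2/3 satisfied · (3,2)# 3/6 satisfied · (3,3)+ 3/6 satisfied · (3,4)+ 2/3 satisfied
Row 4: (4,2)+ 1/4 not · (4,3)# 1/4 not

(4,2), (4,3)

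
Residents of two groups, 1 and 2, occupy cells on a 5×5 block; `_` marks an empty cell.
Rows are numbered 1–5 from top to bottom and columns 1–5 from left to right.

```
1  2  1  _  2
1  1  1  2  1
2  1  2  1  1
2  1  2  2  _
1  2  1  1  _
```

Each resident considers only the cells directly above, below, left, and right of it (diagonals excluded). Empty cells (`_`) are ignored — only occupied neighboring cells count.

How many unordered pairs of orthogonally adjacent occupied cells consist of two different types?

Scan each occupied cell's neighbors to the right and below so each pair is counted once.
From row 1: 4 unlike of 6 pairs (running 4/6).
From row 2: 5 unlike of 9 pairs (running 9/15).
From row 3: 4 unlike of 8 pairs (running 13/23).
From row 4: 6 unlike of 7 pairs (running 19/30).
From row 5: 2 unlike of 3 pairs (running 21/33).
Total adjacent occupied pairs: 33; unlike-type pairs: 21.

21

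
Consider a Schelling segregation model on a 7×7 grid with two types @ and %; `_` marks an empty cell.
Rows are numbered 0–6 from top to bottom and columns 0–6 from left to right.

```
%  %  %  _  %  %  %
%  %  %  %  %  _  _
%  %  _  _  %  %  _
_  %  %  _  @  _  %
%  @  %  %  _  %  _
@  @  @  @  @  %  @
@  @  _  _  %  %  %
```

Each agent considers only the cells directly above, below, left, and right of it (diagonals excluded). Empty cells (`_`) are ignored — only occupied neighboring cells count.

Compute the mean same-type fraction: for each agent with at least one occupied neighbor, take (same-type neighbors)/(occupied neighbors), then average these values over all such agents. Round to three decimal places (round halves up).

(0,0)% 2/2
(0,1)% 3/3
(0,2)% 2/2
(0,4)% 2/2
(0,5)% 2/2
(0,6)% 1/1
(1,0)% 3/3
(1,1)% 4/4
(1,2)% 3/3
(1,3)% 2/2
(1,4)% 3/3
(2,0)% 2/2
(2,1)% 3/3
(2,4)% 2/3
(2,5)% 1/1
(3,1)% 2/3
(3,2)% 2/2
(3,4)@ 0/1
(3,6)% — no occupied neighbors
(4,0)% 0/2
(4,1)@ 1/4
(4,2)% 2/4
(4,3)% 1/2
(4,5)% 1/1
(5,0)@ 2/3
(5,1)@ 4/4
(5,2)@ 2/3
(5,3)@ 2/3
(5,4)@ 1/3
(5,5)% 2/4
(5,6)@ 0/2
(6,0)@ 2/2
(6,1)@ 2/2
(6,4)% 1/2
(6,5)% 3/3
(6,6)% 1/2
Sum over 35 agents: 2/2 + 3/3 + 2/2 + 2/2 + 2/2 + 1/1 + 3/3 + 4/4 + 3/3 + 2/2 + 3/3 + 2/2 + 3/3 + 2/3 + 1/1 + 2/3 + 2/2 + 0/1 + 0/2 + 1/4 + 2/4 + 1/2 + 1/1 + 2/3 + 4/4 + 2/3 + 2/3 + 1/3 + 2/4 + 0/2 + 2/2 + 2/2 + 1/2 + 3/3 + 1/2 = 317/12; mean = 317/12 ÷ 35 = 317/420 = 0.754761… → 0.755.

0.755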